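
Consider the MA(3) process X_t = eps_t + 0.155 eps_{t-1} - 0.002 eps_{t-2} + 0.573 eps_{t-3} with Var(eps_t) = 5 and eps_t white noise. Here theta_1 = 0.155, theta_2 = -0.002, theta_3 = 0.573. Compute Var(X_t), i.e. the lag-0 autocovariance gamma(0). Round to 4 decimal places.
\gamma(0) = 6.7618

For an MA(q) process X_t = eps_t + sum_i theta_i eps_{t-i} with
Var(eps_t) = sigma^2, the variance is
  gamma(0) = sigma^2 * (1 + sum_i theta_i^2).
  sum_i theta_i^2 = (0.155)^2 + (-0.002)^2 + (0.573)^2 = 0.024025 + 0.000004 + 0.328329 = 0.352358.
  gamma(0) = 5 * (1 + 0.352358) = 5 * 1.352358 = 6.76179, which rounds to 6.7618.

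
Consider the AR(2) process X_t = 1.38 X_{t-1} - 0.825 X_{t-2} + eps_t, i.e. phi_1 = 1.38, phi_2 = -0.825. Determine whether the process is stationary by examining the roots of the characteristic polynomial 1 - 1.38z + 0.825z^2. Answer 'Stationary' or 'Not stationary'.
\text{Stationary}

The AR(p) characteristic polynomial is P(z) = 1 - 1.38z + 0.825z^2.
Stationarity requires all roots to lie outside the unit circle, i.e. |z| > 1 for every root.
Set 1 + (-1.38) z + (0.825) z^2 = 0, i.e. a z^2 + b z + c = 0 with a = 0.825, b = -1.38, c = 1.
Discriminant D = b^2 - 4ac = (-1.38)^2 - 4*(0.825)*1 = 1.9044 - (3.3) = -1.3956.
D < 0, so the roots are the complex-conjugate pair z = (-b +/- i sqrt(-D)) / (2a) = 0.8364 +/- 0.716i.
For a conjugate pair |z|^2 = z * conj(z) = (product of roots) = c/a = 1/(0.825) = 1.212121, so |z| = sqrt(1.212121) = 1.101 for both roots.
Moduli of all roots: 1.1010, 1.1010.
All moduli strictly greater than 1? Yes.
Verdict: Stationary.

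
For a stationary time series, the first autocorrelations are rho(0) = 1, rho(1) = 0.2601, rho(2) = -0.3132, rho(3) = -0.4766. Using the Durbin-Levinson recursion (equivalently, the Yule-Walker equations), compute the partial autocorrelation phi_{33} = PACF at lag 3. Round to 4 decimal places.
\phi_{33} = -0.3291

The PACF at lag k is phi_{kk}, the last component of the solution
to the Yule-Walker system G_k phi = r_k where
  (G_k)_{ij} = rho(|i - j|), (r_k)_i = rho(i), i,j = 1..k.
Equivalently, Durbin-Levinson gives phi_{kk} iteratively:
  phi_{11} = rho(1)
  phi_{kk} = [rho(k) - sum_{j=1..k-1} phi_{k-1,j} rho(k-j)]
            / [1 - sum_{j=1..k-1} phi_{k-1,j} rho(j)],
  phi_{k,j} = phi_{k-1,j} - phi_{kk} phi_{k-1,k-j},  j = 1..k-1.
Step k = 1:
  phi_11 = rho(1) = 0.2601.
Step k = 2:
  phi_22 = [rho(2) - phi_11 rho(1)] / [1 - phi_11 rho(1)] = [-0.3132 - (0.2601)(0.2601)] / [1 - (0.2601)(0.2601)]
         = -0.38085201 / 0.93234799 = -0.408487.
  Update: phi_21 = phi_11 - phi_22 phi_11 = 0.2601 - (-0.408487)(0.2601) = 0.366347.
Step k = 3:
  phi_33 = [rho(3) - phi_21 rho(2) - phi_22 rho(1)] / [1 - phi_21 rho(1) - phi_22 rho(2)]
    numerator   = -0.4766 - (0.366347)(-0.3132) - (-0.408487)(0.2601) = -0.25561251
    denominator = 1 - (0.366347)(0.2601) - (-0.408487)(-0.3132) = 0.7767749
  phi_33 = -0.25561251 / 0.7767749 = -0.3291.
Therefore phi_{33} = -0.3291.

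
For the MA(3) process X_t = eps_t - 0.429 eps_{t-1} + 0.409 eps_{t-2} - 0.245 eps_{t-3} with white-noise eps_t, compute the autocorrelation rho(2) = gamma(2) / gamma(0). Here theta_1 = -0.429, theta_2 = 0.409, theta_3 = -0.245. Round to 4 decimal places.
\rho(2) = 0.3643

For an MA(q) process with theta_0 = 1, the autocovariance is
  gamma(k) = sigma^2 * sum_{i=0..q-k} theta_i * theta_{i+k},
and rho(k) = gamma(k) / gamma(0). Sigma^2 cancels.
  numerator   = (1)*(0.409) + (-0.429)*(-0.245) = 0.514105.
  denominator = (1)^2 + (-0.429)^2 + (0.409)^2 + (-0.245)^2 = 1.411347.
  rho(2) = 0.514105 / 1.411347 = 0.3643.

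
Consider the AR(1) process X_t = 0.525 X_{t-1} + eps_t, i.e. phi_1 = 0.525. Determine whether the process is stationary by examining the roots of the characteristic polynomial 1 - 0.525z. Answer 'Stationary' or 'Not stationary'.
\text{Stationary}

The AR(p) characteristic polynomial is P(z) = 1 - 0.525z.
Stationarity requires all roots to lie outside the unit circle, i.e. |z| > 1 for every root.
This is linear in z: 1 + (-0.525) z = 0  =>  z = -1/(-0.525) = 1.904762,  |z| = 1.904762.
Moduli of all roots: 1.9048.
All moduli strictly greater than 1? Yes.
Verdict: Stationary.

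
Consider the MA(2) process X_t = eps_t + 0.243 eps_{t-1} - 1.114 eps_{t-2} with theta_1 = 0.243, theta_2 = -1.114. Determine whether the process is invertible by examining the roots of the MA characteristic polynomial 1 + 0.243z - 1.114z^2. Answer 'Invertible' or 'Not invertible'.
\text{Not invertible}

The MA(q) characteristic polynomial is P(z) = 1 + 0.243z - 1.114z^2.
Invertibility requires all roots to lie outside the unit circle, i.e. |z| > 1 for every root.
Set 1 + (0.243) z + (-1.114) z^2 = 0, i.e. a z^2 + b z + c = 0 with a = -1.114, b = 0.243, c = 1.
Discriminant D = b^2 - 4ac = (0.243)^2 - 4*(-1.114)*1 = 0.059049 - (-4.456) = 4.515049.
D >= 0, so the roots are real: z = (-b +/- sqrt(D)) / (2a) = (-0.243 +/- 2.124864) / (-2.228).
  z_1 = (-0.243 + 2.124864) / (-2.228) = -0.8446,   |z_1| = 0.8446.
  z_2 = (-0.243 - 2.124864) / (-2.228) = 1.0628,   |z_2| = 1.0628.
Moduli of all roots: 0.8446, 1.0628.
All moduli strictly greater than 1? No.
Verdict: Not invertible.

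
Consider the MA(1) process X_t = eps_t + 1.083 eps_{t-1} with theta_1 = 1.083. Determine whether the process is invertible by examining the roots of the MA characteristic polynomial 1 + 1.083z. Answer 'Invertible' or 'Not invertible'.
\text{Not invertible}

The MA(q) characteristic polynomial is P(z) = 1 + 1.083z.
Invertibility requires all roots to lie outside the unit circle, i.e. |z| > 1 for every root.
This is linear in z: 1 + (1.083) z = 0  =>  z = -1/(1.083) = -0.923361,  |z| = 0.923361.
Moduli of all roots: 0.9234.
All moduli strictly greater than 1? No.
Verdict: Not invertible.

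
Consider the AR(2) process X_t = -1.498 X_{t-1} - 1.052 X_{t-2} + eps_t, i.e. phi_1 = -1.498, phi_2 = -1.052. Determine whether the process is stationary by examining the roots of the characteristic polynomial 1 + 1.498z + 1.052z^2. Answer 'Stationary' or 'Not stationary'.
\text{Not stationary}

The AR(p) characteristic polynomial is P(z) = 1 + 1.498z + 1.052z^2.
Stationarity requires all roots to lie outside the unit circle, i.e. |z| > 1 for every root.
Set 1 + (1.498) z + (1.052) z^2 = 0, i.e. a z^2 + b z + c = 0 with a = 1.052, b = 1.498, c = 1.
Discriminant D = b^2 - 4ac = (1.498)^2 - 4*(1.052)*1 = 2.244004 - (4.208) = -1.963996.
D < 0, so the roots are the complex-conjugate pair z = (-b +/- i sqrt(-D)) / (2a) = -0.712 +/- 0.6661i.
For a conjugate pair |z|^2 = z * conj(z) = (product of roots) = c/a = 1/(1.052) = 0.95057, so |z| = sqrt(0.95057) = 0.975 for both roots.
Moduli of all roots: 0.9750, 0.9750.
All moduli strictly greater than 1? No.
Verdict: Not stationary.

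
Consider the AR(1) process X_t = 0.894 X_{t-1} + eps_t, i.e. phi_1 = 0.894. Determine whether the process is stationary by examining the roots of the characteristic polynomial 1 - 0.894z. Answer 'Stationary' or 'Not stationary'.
\text{Stationary}

The AR(p) characteristic polynomial is P(z) = 1 - 0.894z.
Stationarity requires all roots to lie outside the unit circle, i.e. |z| > 1 for every root.
This is linear in z: 1 + (-0.894) z = 0  =>  z = -1/(-0.894) = 1.118568,  |z| = 1.118568.
Moduli of all roots: 1.1186.
All moduli strictly greater than 1? Yes.
Verdict: Stationary.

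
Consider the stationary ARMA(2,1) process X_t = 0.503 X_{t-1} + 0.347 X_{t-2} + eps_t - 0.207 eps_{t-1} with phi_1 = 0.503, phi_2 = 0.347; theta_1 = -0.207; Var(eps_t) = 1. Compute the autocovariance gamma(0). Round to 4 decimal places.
\gamma(0) = 2.0240

Multiply the model equation by X_{t-k} and take expectations. With theta_0 = psi_0 = 1 and psi_j the MA(infinity) weights, this gives
  gamma(k) - sum_i phi_i gamma(k-i) = c_k,
  c_k = sigma^2 * sum_{j=k..q} theta_j psi_{j-k}   (c_k = 0 for k > q),
using gamma(-m) = gamma(m).
psi-weights needed (psi_j = theta_j + sum_i phi_i psi_{j-i}):
  psi_1 = theta_1 + phi_1 = -0.207 + (0.503) = 0.296
Right-hand sides:
  c_0 = sigma^2 (1 + theta_1 psi_1) = 1 * (1 + (-0.207)(0.296)) = 1 * 0.938728 = 0.938728
  c_1 = sigma^2 theta_1 = 1 * (-0.207) = -0.207
  c_2 = 0
Equations for k = 0, 1, 2 (AR order 2, c_2 = 0):
  (E0) gamma(0) = phi_1 gamma(1) + phi_2 gamma(2) + c_0
  (E1) gamma(1) = phi_1 gamma(0) + phi_2 gamma(1) + c_1
  (E2) gamma(2) = phi_1 gamma(1) + phi_2 gamma(0)
From (E1): gamma(1) = A gamma(0) + B with
  A = phi_1 / (1 - phi_2) = 0.503 / 0.653 = 0.770291,   B = c_1 / (1 - phi_2) = -0.207 / 0.653 = -0.316998.
Insert (E2) into (E0): gamma(0) (1 - phi_2^2) = phi_1 (1 + phi_2) gamma(1) + c_0.
  phi_1 (1 + phi_2) = (0.503)(1.347) = 0.677541,   1 - phi_2^2 = 0.879591.
Replace gamma(1) by A gamma(0) + B and collect gamma(0):
  gamma(0) [0.879591 - (0.677541)(0.770291)] = (0.677541)(-0.316998) + 0.938728
  gamma(0) * 0.357687 = 0.723949
  gamma(0) = 0.723949 / 0.357687 = 2.023971.
Therefore gamma(0) = 2.0240 (to 4 decimal places).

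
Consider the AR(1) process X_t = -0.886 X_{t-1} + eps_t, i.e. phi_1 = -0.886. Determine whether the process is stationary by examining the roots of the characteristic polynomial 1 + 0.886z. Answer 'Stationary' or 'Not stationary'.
\text{Stationary}

The AR(p) characteristic polynomial is P(z) = 1 + 0.886z.
Stationarity requires all roots to lie outside the unit circle, i.e. |z| > 1 for every root.
This is linear in z: 1 + (0.886) z = 0  =>  z = -1/(0.886) = -1.128668,  |z| = 1.128668.
Moduli of all roots: 1.1287.
All moduli strictly greater than 1? Yes.
Verdict: Stationary.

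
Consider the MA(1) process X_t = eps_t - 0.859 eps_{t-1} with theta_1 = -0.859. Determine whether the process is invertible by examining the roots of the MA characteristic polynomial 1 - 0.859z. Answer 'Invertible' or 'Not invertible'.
\text{Invertible}

The MA(q) characteristic polynomial is P(z) = 1 - 0.859z.
Invertibility requires all roots to lie outside the unit circle, i.e. |z| > 1 for every root.
This is linear in z: 1 + (-0.859) z = 0  =>  z = -1/(-0.859) = 1.164144,  |z| = 1.164144.
Moduli of all roots: 1.1641.
All moduli strictly greater than 1? Yes.
Verdict: Invertible.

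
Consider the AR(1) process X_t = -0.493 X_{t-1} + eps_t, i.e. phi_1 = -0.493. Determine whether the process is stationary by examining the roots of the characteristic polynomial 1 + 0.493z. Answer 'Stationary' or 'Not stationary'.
\text{Stationary}

The AR(p) characteristic polynomial is P(z) = 1 + 0.493z.
Stationarity requires all roots to lie outside the unit circle, i.e. |z| > 1 for every root.
This is linear in z: 1 + (0.493) z = 0  =>  z = -1/(0.493) = -2.028398,  |z| = 2.028398.
Moduli of all roots: 2.0284.
All moduli strictly greater than 1? Yes.
Verdict: Stationary.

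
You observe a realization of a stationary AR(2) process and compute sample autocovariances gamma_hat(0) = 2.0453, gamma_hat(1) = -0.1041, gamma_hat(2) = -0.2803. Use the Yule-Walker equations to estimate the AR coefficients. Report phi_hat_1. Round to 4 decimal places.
\hat\phi_{1} = -0.0580

The Yule-Walker equations for an AR(p) process read, in matrix form,
  Gamma_p phi = r_p,   with   (Gamma_p)_{ij} = gamma(|i - j|),
                       (r_p)_i = gamma(i),   i,j = 1..p.
Substitute the sample gammas (Toeplitz matrix and right-hand side of size 2):
  Gamma_p = [[2.0453, -0.1041], [-0.1041, 2.0453]]
  r_p     = [-0.1041, -0.2803]
Written out:
  2.0453 phi_1 - 0.1041 phi_2 = -0.1041
  -0.1041 phi_1 + 2.0453 phi_2 = -0.2803
Solve by Cramer's rule:
  det = gamma(0)^2 - gamma(1)^2 = (2.0453)^2 - (-0.1041)^2 = 4.18325209 - 0.01083681 = 4.17241528
  phi_hat_1 = [gamma(1) gamma(0) - gamma(1) gamma(2)] / det = [(-0.1041)(2.0453) - (-0.1041)(-0.2803)] / 4.17241528 = -0.24209496 / 4.17241528 = -0.058
  phi_hat_2 = [gamma(0) gamma(2) - gamma(1)^2] / det = [(2.0453)(-0.2803) - (-0.1041)^2] / 4.17241528 = -0.5841344 / 4.17241528 = -0.14
So phi_hat = [-0.0580, -0.1400].
Therefore phi_hat_1 = -0.0580.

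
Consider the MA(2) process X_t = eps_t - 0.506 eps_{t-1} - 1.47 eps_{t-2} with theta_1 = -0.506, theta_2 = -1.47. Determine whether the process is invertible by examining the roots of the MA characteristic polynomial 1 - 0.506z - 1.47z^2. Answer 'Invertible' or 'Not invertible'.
\text{Not invertible}

The MA(q) characteristic polynomial is P(z) = 1 - 0.506z - 1.47z^2.
Invertibility requires all roots to lie outside the unit circle, i.e. |z| > 1 for every root.
Set 1 + (-0.506) z + (-1.47) z^2 = 0, i.e. a z^2 + b z + c = 0 with a = -1.47, b = -0.506, c = 1.
Discriminant D = b^2 - 4ac = (-0.506)^2 - 4*(-1.47)*1 = 0.256036 - (-5.88) = 6.136036.
D >= 0, so the roots are real: z = (-b +/- sqrt(D)) / (2a) = (0.506 +/- 2.477102) / (-2.94).
  z_1 = (0.506 + 2.477102) / (-2.94) = -1.0147,   |z_1| = 1.0147.
  z_2 = (0.506 - 2.477102) / (-2.94) = 0.6704,   |z_2| = 0.6704.
Moduli of all roots: 1.0147, 0.6704.
All moduli strictly greater than 1? No.
Verdict: Not invertible.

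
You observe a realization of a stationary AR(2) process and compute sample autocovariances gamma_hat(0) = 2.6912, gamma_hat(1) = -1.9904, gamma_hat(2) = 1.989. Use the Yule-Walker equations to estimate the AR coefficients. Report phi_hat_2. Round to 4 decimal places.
\hat\phi_{2} = 0.4240

The Yule-Walker equations for an AR(p) process read, in matrix form,
  Gamma_p phi = r_p,   with   (Gamma_p)_{ij} = gamma(|i - j|),
                       (r_p)_i = gamma(i),   i,j = 1..p.
Substitute the sample gammas (Toeplitz matrix and right-hand side of size 2):
  Gamma_p = [[2.6912, -1.9904], [-1.9904, 2.6912]]
  r_p     = [-1.9904, 1.989]
Written out:
  2.6912 phi_1 - 1.9904 phi_2 = -1.9904
  -1.9904 phi_1 + 2.6912 phi_2 = 1.989
Solve by Cramer's rule:
  det = gamma(0)^2 - gamma(1)^2 = (2.6912)^2 - (-1.9904)^2 = 7.24255744 - 3.96169216 = 3.28086528
  phi_hat_1 = [gamma(1) gamma(0) - gamma(1) gamma(2)] / det = [(-1.9904)(2.6912) - (-1.9904)(1.989)] / 3.28086528 = -1.39765888 / 3.28086528 = -0.426
  phi_hat_2 = [gamma(0) gamma(2) - gamma(1)^2] / det = [(2.6912)(1.989) - (-1.9904)^2] / 3.28086528 = 1.39110464 / 3.28086528 = 0.424
So phi_hat = [-0.4260, 0.4240].
Therefore phi_hat_2 = 0.4240.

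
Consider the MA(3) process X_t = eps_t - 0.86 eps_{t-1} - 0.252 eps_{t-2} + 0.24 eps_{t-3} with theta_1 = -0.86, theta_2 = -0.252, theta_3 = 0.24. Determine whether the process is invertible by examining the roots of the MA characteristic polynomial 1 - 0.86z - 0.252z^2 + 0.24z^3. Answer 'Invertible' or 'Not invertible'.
\text{Invertible}

The MA(q) characteristic polynomial is P(z) = 1 - 0.86z - 0.252z^2 + 0.24z^3.
Invertibility requires all roots to lie outside the unit circle, i.e. |z| > 1 for every root.
Degree 3: look for a simple real root z0 first, then factor out (1 - z/z0) and solve the remaining quadratic.
Testing z0 = 1.25: P(1.25) = 1 + (-0.86)(1.25) + (-0.252)(1.25)^2 + (0.24)(1.25)^3
  = 1 + (-1.075) + (-0.39375) + (0.46875) = 0.  So z_0 = 1.25 is a root, |z_0| = 1.25.
Divide out the factor (1 - 0.8 z) = (1 - z/z0) (since 1/z0 = 0.8):
  P(z) = (1 - 0.8 z)(1 + (-0.06) z + (-0.3) z^2)
  [check: z-coef -0.06 - (0.8) = -0.86; z^2-coef -0.3 - (0.8)(-0.06) = -0.252; z^3-coef -(0.8)(-0.3) = 0.24.]
Remaining roots from the quadratic factor 1 + (-0.06) z + (-0.3) z^2:
  Set 1 + (-0.06) z + (-0.3) z^2 = 0, i.e. a z^2 + b z + c = 0 with a = -0.3, b = -0.06, c = 1.
  Discriminant D = b^2 - 4ac = (-0.06)^2 - 4*(-0.3)*1 = 0.0036 - (-1.2) = 1.2036.
  D >= 0, so the roots are real: z = (-b +/- sqrt(D)) / (2a) = (0.06 +/- 1.097087) / (-0.6).
    z_1 = (0.06 + 1.097087) / (-0.6) = -1.9285,   |z_1| = 1.9285.
    z_2 = (0.06 - 1.097087) / (-0.6) = 1.7285,   |z_2| = 1.7285.
Moduli of all roots: 1.2500, 1.9285, 1.7285.
All moduli strictly greater than 1? Yes.
Verdict: Invertible.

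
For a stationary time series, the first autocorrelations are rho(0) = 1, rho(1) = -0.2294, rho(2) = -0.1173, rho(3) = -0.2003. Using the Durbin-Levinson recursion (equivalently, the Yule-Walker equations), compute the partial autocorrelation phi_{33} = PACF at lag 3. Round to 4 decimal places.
\phi_{33} = -0.2979

The PACF at lag k is phi_{kk}, the last component of the solution
to the Yule-Walker system G_k phi = r_k where
  (G_k)_{ij} = rho(|i - j|), (r_k)_i = rho(i), i,j = 1..k.
Equivalently, Durbin-Levinson gives phi_{kk} iteratively:
  phi_{11} = rho(1)
  phi_{kk} = [rho(k) - sum_{j=1..k-1} phi_{k-1,j} rho(k-j)]
            / [1 - sum_{j=1..k-1} phi_{k-1,j} rho(j)],
  phi_{k,j} = phi_{k-1,j} - phi_{kk} phi_{k-1,k-j},  j = 1..k-1.
Step k = 1:
  phi_11 = rho(1) = -0.2294.
Step k = 2:
  phi_22 = [rho(2) - phi_11 rho(1)] / [1 - phi_11 rho(1)] = [-0.1173 - (-0.2294)(-0.2294)] / [1 - (-0.2294)(-0.2294)]
         = -0.16992436 / 0.94737564 = -0.179363.
  Update: phi_21 = phi_11 - phi_22 phi_11 = -0.2294 - (-0.179363)(-0.2294) = -0.270546.
Step k = 3:
  phi_33 = [rho(3) - phi_21 rho(2) - phi_22 rho(1)] / [1 - phi_21 rho(1) - phi_22 rho(2)]
    numerator   = -0.2003 - (-0.270546)(-0.1173) - (-0.179363)(-0.2294) = -0.27318096
    denominator = 1 - (-0.270546)(-0.2294) - (-0.179363)(-0.1173) = 0.91689746
  phi_33 = -0.27318096 / 0.91689746 = -0.2979.
Therefore phi_{33} = -0.2979.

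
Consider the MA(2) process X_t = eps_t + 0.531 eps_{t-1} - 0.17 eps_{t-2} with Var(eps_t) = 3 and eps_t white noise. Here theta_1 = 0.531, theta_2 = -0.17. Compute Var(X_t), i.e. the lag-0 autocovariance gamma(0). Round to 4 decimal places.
\gamma(0) = 3.9326

For an MA(q) process X_t = eps_t + sum_i theta_i eps_{t-i} with
Var(eps_t) = sigma^2, the variance is
  gamma(0) = sigma^2 * (1 + sum_i theta_i^2).
  sum_i theta_i^2 = (0.531)^2 + (-0.17)^2 = 0.281961 + 0.0289 = 0.310861.
  gamma(0) = 3 * (1 + 0.310861) = 3 * 1.310861 = 3.932583, which rounds to 3.9326.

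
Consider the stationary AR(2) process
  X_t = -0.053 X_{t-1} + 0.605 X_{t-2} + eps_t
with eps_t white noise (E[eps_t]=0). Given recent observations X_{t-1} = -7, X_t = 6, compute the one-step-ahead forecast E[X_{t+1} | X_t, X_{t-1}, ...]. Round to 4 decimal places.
E[X_{t+1} \mid \mathcal F_t] = -4.5530

For an AR(p) model X_t = c + sum_i phi_i X_{t-i} + eps_t, the
one-step-ahead conditional mean is
  E[X_{t+1} | X_t, ...] = c + sum_i phi_i X_{t+1-i}.
Substitute known values:
  E[X_{t+1} | ...] = (-0.053) * (6) + (0.605) * (-7)
                   = -4.5530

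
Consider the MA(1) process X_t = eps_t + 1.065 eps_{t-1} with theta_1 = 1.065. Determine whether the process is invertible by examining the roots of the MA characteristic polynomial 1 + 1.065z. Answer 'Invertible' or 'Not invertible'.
\text{Not invertible}

The MA(q) characteristic polynomial is P(z) = 1 + 1.065z.
Invertibility requires all roots to lie outside the unit circle, i.e. |z| > 1 for every root.
This is linear in z: 1 + (1.065) z = 0  =>  z = -1/(1.065) = -0.938967,  |z| = 0.938967.
Moduli of all roots: 0.9390.
All moduli strictly greater than 1? No.
Verdict: Not invertible.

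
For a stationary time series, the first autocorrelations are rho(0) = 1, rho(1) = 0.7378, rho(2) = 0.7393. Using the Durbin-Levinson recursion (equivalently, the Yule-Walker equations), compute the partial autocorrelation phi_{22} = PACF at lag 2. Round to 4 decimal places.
\phi_{22} = 0.4279

The PACF at lag k is phi_{kk}, the last component of the solution
to the Yule-Walker system G_k phi = r_k where
  (G_k)_{ij} = rho(|i - j|), (r_k)_i = rho(i), i,j = 1..k.
Equivalently, Durbin-Levinson gives phi_{kk} iteratively:
  phi_{11} = rho(1)
  phi_{kk} = [rho(k) - sum_{j=1..k-1} phi_{k-1,j} rho(k-j)]
            / [1 - sum_{j=1..k-1} phi_{k-1,j} rho(j)],
  phi_{k,j} = phi_{k-1,j} - phi_{kk} phi_{k-1,k-j},  j = 1..k-1.
Step k = 1:
  phi_11 = rho(1) = 0.7378.
Step k = 2:
  phi_22 = [rho(2) - phi_11 rho(1)] / [1 - phi_11 rho(1)] = [0.7393 - (0.7378)(0.7378)] / [1 - (0.7378)(0.7378)]
         = 0.19495116 / 0.45565116 = 0.4279.
Therefore phi_{22} = 0.4279.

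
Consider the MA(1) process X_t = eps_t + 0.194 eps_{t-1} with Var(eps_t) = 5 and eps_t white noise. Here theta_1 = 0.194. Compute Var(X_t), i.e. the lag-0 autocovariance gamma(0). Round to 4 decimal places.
\gamma(0) = 5.1882

For an MA(q) process X_t = eps_t + sum_i theta_i eps_{t-i} with
Var(eps_t) = sigma^2, the variance is
  gamma(0) = sigma^2 * (1 + sum_i theta_i^2).
  sum_i theta_i^2 = (0.194)^2 = 0.037636.
  gamma(0) = 5 * (1 + 0.037636) = 5 * 1.037636 = 5.18818, which rounds to 5.1882.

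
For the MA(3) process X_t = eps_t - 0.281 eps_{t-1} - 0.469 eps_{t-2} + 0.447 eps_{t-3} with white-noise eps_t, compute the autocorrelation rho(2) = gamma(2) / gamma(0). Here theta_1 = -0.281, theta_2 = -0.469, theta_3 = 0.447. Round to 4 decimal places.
\rho(2) = -0.3967

For an MA(q) process with theta_0 = 1, the autocovariance is
  gamma(k) = sigma^2 * sum_{i=0..q-k} theta_i * theta_{i+k},
and rho(k) = gamma(k) / gamma(0). Sigma^2 cancels.
  numerator   = (1)*(-0.469) + (-0.281)*(0.447) = -0.594607.
  denominator = (1)^2 + (-0.281)^2 + (-0.469)^2 + (0.447)^2 = 1.498731.
  rho(2) = -0.594607 / 1.498731 = -0.3967.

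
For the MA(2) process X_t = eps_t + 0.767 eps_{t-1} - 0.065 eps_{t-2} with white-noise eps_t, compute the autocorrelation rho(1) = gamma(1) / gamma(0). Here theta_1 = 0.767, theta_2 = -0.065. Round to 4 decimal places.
\rho(1) = 0.4503

For an MA(q) process with theta_0 = 1, the autocovariance is
  gamma(k) = sigma^2 * sum_{i=0..q-k} theta_i * theta_{i+k},
and rho(k) = gamma(k) / gamma(0). Sigma^2 cancels.
  numerator   = (1)*(0.767) + (0.767)*(-0.065) = 0.717145.
  denominator = (1)^2 + (0.767)^2 + (-0.065)^2 = 1.592514.
  rho(1) = 0.717145 / 1.592514 = 0.4503.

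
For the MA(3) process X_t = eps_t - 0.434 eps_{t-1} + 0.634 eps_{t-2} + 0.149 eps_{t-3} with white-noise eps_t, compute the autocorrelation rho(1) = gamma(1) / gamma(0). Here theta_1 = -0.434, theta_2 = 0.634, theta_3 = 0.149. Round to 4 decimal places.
\rho(1) = -0.3812

For an MA(q) process with theta_0 = 1, the autocovariance is
  gamma(k) = sigma^2 * sum_{i=0..q-k} theta_i * theta_{i+k},
and rho(k) = gamma(k) / gamma(0). Sigma^2 cancels.
  numerator   = (1)*(-0.434) + (-0.434)*(0.634) + (0.634)*(0.149) = -0.61469.
  denominator = (1)^2 + (-0.434)^2 + (0.634)^2 + (0.149)^2 = 1.612513.
  rho(1) = -0.61469 / 1.612513 = -0.3812.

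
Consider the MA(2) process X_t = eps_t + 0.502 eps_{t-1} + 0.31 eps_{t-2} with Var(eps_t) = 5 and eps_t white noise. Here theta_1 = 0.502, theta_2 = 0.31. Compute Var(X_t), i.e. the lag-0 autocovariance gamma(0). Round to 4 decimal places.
\gamma(0) = 6.7405

For an MA(q) process X_t = eps_t + sum_i theta_i eps_{t-i} with
Var(eps_t) = sigma^2, the variance is
  gamma(0) = sigma^2 * (1 + sum_i theta_i^2).
  sum_i theta_i^2 = (0.502)^2 + (0.31)^2 = 0.252004 + 0.0961 = 0.348104.
  gamma(0) = 5 * (1 + 0.348104) = 5 * 1.348104 = 6.74052, which rounds to 6.7405.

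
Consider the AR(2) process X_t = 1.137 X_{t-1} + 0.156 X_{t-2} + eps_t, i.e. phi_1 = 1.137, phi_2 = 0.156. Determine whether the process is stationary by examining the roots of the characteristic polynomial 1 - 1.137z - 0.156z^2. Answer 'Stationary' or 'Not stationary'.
\text{Not stationary}

The AR(p) characteristic polynomial is P(z) = 1 - 1.137z - 0.156z^2.
Stationarity requires all roots to lie outside the unit circle, i.e. |z| > 1 for every root.
Set 1 + (-1.137) z + (-0.156) z^2 = 0, i.e. a z^2 + b z + c = 0 with a = -0.156, b = -1.137, c = 1.
Discriminant D = b^2 - 4ac = (-1.137)^2 - 4*(-0.156)*1 = 1.292769 - (-0.624) = 1.916769.
D >= 0, so the roots are real: z = (-b +/- sqrt(D)) / (2a) = (1.137 +/- 1.384474) / (-0.312).
  z_1 = (1.137 + 1.384474) / (-0.312) = -8.0816,   |z_1| = 8.0816.
  z_2 = (1.137 - 1.384474) / (-0.312) = 0.7932,   |z_2| = 0.7932.
Moduli of all roots: 8.0816, 0.7932.
All moduli strictly greater than 1? No.
Verdict: Not stationary.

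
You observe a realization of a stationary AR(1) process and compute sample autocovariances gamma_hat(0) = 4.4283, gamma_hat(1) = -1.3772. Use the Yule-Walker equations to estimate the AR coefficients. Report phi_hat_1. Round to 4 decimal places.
\hat\phi_{1} = -0.3110

The Yule-Walker equations for an AR(p) process read, in matrix form,
  Gamma_p phi = r_p,   with   (Gamma_p)_{ij} = gamma(|i - j|),
                       (r_p)_i = gamma(i),   i,j = 1..p.
Substitute the sample gammas (Toeplitz matrix and right-hand side of size 1):
  Gamma_p = [[4.4283]]
  r_p     = [-1.3772]
With p = 1 this is the single equation gamma(0) phi_1 = gamma(1):
  phi_hat_1 = gamma(1) / gamma(0) = -1.3772 / 4.4283 = -0.3110.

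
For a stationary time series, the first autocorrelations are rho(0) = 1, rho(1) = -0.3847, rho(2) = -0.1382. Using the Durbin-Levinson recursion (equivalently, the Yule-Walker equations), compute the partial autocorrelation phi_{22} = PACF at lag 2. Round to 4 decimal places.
\phi_{22} = -0.3359

The PACF at lag k is phi_{kk}, the last component of the solution
to the Yule-Walker system G_k phi = r_k where
  (G_k)_{ij} = rho(|i - j|), (r_k)_i = rho(i), i,j = 1..k.
Equivalently, Durbin-Levinson gives phi_{kk} iteratively:
  phi_{11} = rho(1)
  phi_{kk} = [rho(k) - sum_{j=1..k-1} phi_{k-1,j} rho(k-j)]
            / [1 - sum_{j=1..k-1} phi_{k-1,j} rho(j)],
  phi_{k,j} = phi_{k-1,j} - phi_{kk} phi_{k-1,k-j},  j = 1..k-1.
Step k = 1:
  phi_11 = rho(1) = -0.3847.
Step k = 2:
  phi_22 = [rho(2) - phi_11 rho(1)] / [1 - phi_11 rho(1)] = [-0.1382 - (-0.3847)(-0.3847)] / [1 - (-0.3847)(-0.3847)]
         = -0.28619409 / 0.85200591 = -0.3359.
Therefore phi_{22} = -0.3359.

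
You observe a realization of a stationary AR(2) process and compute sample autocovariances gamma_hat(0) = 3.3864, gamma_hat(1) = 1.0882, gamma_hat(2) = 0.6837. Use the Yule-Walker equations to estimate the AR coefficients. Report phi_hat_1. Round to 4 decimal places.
\hat\phi_{1} = 0.2860

The Yule-Walker equations for an AR(p) process read, in matrix form,
  Gamma_p phi = r_p,   with   (Gamma_p)_{ij} = gamma(|i - j|),
                       (r_p)_i = gamma(i),   i,j = 1..p.
Substitute the sample gammas (Toeplitz matrix and right-hand side of size 2):
  Gamma_p = [[3.3864, 1.0882], [1.0882, 3.3864]]
  r_p     = [1.0882, 0.6837]
Written out:
  3.3864 phi_1 + 1.0882 phi_2 = 1.0882
  1.0882 phi_1 + 3.3864 phi_2 = 0.6837
Solve by Cramer's rule:
  det = gamma(0)^2 - gamma(1)^2 = (3.3864)^2 - (1.0882)^2 = 11.46770496 - 1.18417924 = 10.28352572
  phi_hat_1 = [gamma(1) gamma(0) - gamma(1) gamma(2)] / det = [(1.0882)(3.3864) - (1.0882)(0.6837)] / 10.28352572 = 2.94107814 / 10.28352572 = 0.286
  phi_hat_2 = [gamma(0) gamma(2) - gamma(1)^2] / det = [(3.3864)(0.6837) - (1.0882)^2] / 10.28352572 = 1.13110244 / 10.28352572 = 0.11
So phi_hat = [0.2860, 0.1100].
Therefore phi_hat_1 = 0.2860.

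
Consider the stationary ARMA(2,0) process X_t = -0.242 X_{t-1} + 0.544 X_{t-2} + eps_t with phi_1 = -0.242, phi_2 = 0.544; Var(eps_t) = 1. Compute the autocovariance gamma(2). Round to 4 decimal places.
\gamma(2) = 1.3295

Multiply the model equation by X_{t-k} and take expectations. With theta_0 = psi_0 = 1 and psi_j the MA(infinity) weights, this gives
  gamma(k) - sum_i phi_i gamma(k-i) = c_k,
  c_k = sigma^2 * sum_{j=k..q} theta_j psi_{j-k}   (c_k = 0 for k > q),
using gamma(-m) = gamma(m).
Pure AR (q = 0): c_0 = sigma^2 = 1, c_k = 0 for k >= 1.
Equations for k = 0, 1, 2 (AR order 2, c_2 = 0):
  (E0) gamma(0) = phi_1 gamma(1) + phi_2 gamma(2) + c_0
  (E1) gamma(1) = phi_1 gamma(0) + phi_2 gamma(1) + c_1
  (E2) gamma(2) = phi_1 gamma(1) + phi_2 gamma(0)
From (E1): gamma(1) = A gamma(0) + B with
  A = phi_1 / (1 - phi_2) = -0.242 / 0.456 = -0.530702,   B = c_1 / (1 - phi_2) = 0 / 0.456 = 0.
Insert (E2) into (E0): gamma(0) (1 - phi_2^2) = phi_1 (1 + phi_2) gamma(1) + c_0.
  phi_1 (1 + phi_2) = (-0.242)(1.544) = -0.373648,   1 - phi_2^2 = 0.704064.
Replace gamma(1) by A gamma(0) + B and collect gamma(0):
  gamma(0) [0.704064 - (-0.373648)(-0.530702)] = c_0 = 1
  gamma(0) * 0.505768 = 1
  gamma(0) = 1 / 0.505768 = 1.97719.
  gamma(1) = A gamma(0) = (-0.530702)(1.97719) = -1.049298.
  gamma(2) = phi_1 gamma(1) + phi_2 gamma(0) = (-0.242)(-1.049298) + (0.544)(1.97719) = 1.329521.
Therefore gamma(2) = 1.3295 (to 4 decimal places).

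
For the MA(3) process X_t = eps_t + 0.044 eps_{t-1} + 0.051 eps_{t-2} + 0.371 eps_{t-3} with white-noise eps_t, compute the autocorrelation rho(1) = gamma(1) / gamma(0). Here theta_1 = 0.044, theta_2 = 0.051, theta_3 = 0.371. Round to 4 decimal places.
\rho(1) = 0.0571

For an MA(q) process with theta_0 = 1, the autocovariance is
  gamma(k) = sigma^2 * sum_{i=0..q-k} theta_i * theta_{i+k},
and rho(k) = gamma(k) / gamma(0). Sigma^2 cancels.
  numerator   = (1)*(0.044) + (0.044)*(0.051) + (0.051)*(0.371) = 0.065165.
  denominator = (1)^2 + (0.044)^2 + (0.051)^2 + (0.371)^2 = 1.142178.
  rho(1) = 0.065165 / 1.142178 = 0.0571.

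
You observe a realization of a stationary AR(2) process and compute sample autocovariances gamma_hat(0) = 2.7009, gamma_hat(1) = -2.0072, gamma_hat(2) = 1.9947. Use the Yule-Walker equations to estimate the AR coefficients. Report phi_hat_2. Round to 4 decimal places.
\hat\phi_{2} = 0.4160

The Yule-Walker equations for an AR(p) process read, in matrix form,
  Gamma_p phi = r_p,   with   (Gamma_p)_{ij} = gamma(|i - j|),
                       (r_p)_i = gamma(i),   i,j = 1..p.
Substitute the sample gammas (Toeplitz matrix and right-hand side of size 2):
  Gamma_p = [[2.7009, -2.0072], [-2.0072, 2.7009]]
  r_p     = [-2.0072, 1.9947]
Written out:
  2.7009 phi_1 - 2.0072 phi_2 = -2.0072
  -2.0072 phi_1 + 2.7009 phi_2 = 1.9947
Solve by Cramer's rule:
  det = gamma(0)^2 - gamma(1)^2 = (2.7009)^2 - (-2.0072)^2 = 7.29486081 - 4.02885184 = 3.26600897
  phi_hat_1 = [gamma(1) gamma(0) - gamma(1) gamma(2)] / det = [(-2.0072)(2.7009) - (-2.0072)(1.9947)] / 3.26600897 = -1.41748464 / 3.26600897 = -0.434
  phi_hat_2 = [gamma(0) gamma(2) - gamma(1)^2] / det = [(2.7009)(1.9947) - (-2.0072)^2] / 3.26600897 = 1.35863339 / 3.26600897 = 0.416
So phi_hat = [-0.4340, 0.4160].
Therefore phi_hat_2 = 0.4160.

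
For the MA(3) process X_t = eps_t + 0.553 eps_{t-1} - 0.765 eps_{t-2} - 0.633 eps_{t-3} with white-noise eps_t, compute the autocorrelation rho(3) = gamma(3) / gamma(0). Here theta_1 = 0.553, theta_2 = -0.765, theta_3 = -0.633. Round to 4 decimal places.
\rho(3) = -0.2762

For an MA(q) process with theta_0 = 1, the autocovariance is
  gamma(k) = sigma^2 * sum_{i=0..q-k} theta_i * theta_{i+k},
and rho(k) = gamma(k) / gamma(0). Sigma^2 cancels.
  numerator   = (1)*(-0.633) = -0.633.
  denominator = (1)^2 + (0.553)^2 + (-0.765)^2 + (-0.633)^2 = 2.291723.
  rho(3) = -0.633 / 2.291723 = -0.2762.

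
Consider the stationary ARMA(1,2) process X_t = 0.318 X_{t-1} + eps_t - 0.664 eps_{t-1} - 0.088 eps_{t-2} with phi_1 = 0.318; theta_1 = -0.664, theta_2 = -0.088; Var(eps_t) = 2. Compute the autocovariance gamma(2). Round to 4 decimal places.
\gamma(2) = -0.3437

Multiply the model equation by X_{t-k} and take expectations. With theta_0 = psi_0 = 1 and psi_j the MA(infinity) weights, this gives
  gamma(k) - sum_i phi_i gamma(k-i) = c_k,
  c_k = sigma^2 * sum_{j=k..q} theta_j psi_{j-k}   (c_k = 0 for k > q),
using gamma(-m) = gamma(m).
psi-weights needed (psi_j = theta_j + sum_i phi_i psi_{j-i}):
  psi_1 = theta_1 + phi_1 = -0.664 + (0.318) = -0.346
  psi_2 = theta_2 + phi_1 psi_1 = -0.088 + (0.318)(-0.346) = -0.198028
Right-hand sides:
  c_0 = sigma^2 (1 + theta_1 psi_1 + theta_2 psi_2) = 2 * (1 + (-0.664)(-0.346) + (-0.088)(-0.198028)) = 2 * 1.24717 = 2.494341
  c_1 = sigma^2 (theta_1 + theta_2 psi_1) = 2 * (-0.664 + (-0.088)(-0.346)) = -1.267104
  c_2 = sigma^2 theta_2 = 2 * (-0.088) = -0.176
Equations for k = 0 and k = 1 (AR order 1):
  gamma(0) = phi_1 gamma(1) + c_0
  gamma(1) = phi_1 gamma(0) + c_1
Substituting the second into the first: gamma(0) (1 - phi_1^2) = c_0 + phi_1 c_1, so
  gamma(0) = (c_0 + phi_1 c_1) / (1 - phi_1^2) = (2.494341 + (0.318)(-1.267104)) / (1 - (0.318)^2) = 2.091402 / 0.898876 = 2.326686.
  gamma(1) = phi_1 gamma(0) + c_1 = (0.318)(2.326686) + (-1.267104) = -0.527218.
For k = 2: gamma(2) = phi_1 gamma(1) + c_2
  = (0.318)(-0.527218) + (-0.176) = -0.343655.
Therefore gamma(2) = -0.3437 (to 4 decimal places).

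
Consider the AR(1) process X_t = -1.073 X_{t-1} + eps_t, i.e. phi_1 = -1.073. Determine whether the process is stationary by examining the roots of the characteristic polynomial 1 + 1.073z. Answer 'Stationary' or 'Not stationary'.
\text{Not stationary}

The AR(p) characteristic polynomial is P(z) = 1 + 1.073z.
Stationarity requires all roots to lie outside the unit circle, i.e. |z| > 1 for every root.
This is linear in z: 1 + (1.073) z = 0  =>  z = -1/(1.073) = -0.931966,  |z| = 0.931966.
Moduli of all roots: 0.9320.
All moduli strictly greater than 1? No.
Verdict: Not stationary.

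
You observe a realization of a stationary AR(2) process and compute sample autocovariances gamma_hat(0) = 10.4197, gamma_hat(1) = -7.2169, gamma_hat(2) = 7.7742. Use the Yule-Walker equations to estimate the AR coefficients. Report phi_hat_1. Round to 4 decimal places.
\hat\phi_{1} = -0.3380

The Yule-Walker equations for an AR(p) process read, in matrix form,
  Gamma_p phi = r_p,   with   (Gamma_p)_{ij} = gamma(|i - j|),
                       (r_p)_i = gamma(i),   i,j = 1..p.
Substitute the sample gammas (Toeplitz matrix and right-hand side of size 2):
  Gamma_p = [[10.4197, -7.2169], [-7.2169, 10.4197]]
  r_p     = [-7.2169, 7.7742]
Written out:
  10.4197 phi_1 - 7.2169 phi_2 = -7.2169
  -7.2169 phi_1 + 10.4197 phi_2 = 7.7742
Solve by Cramer's rule:
  det = gamma(0)^2 - gamma(1)^2 = (10.4197)^2 - (-7.2169)^2 = 108.57014809 - 52.08364561 = 56.48650248
  phi_hat_1 = [gamma(1) gamma(0) - gamma(1) gamma(2)] / det = [(-7.2169)(10.4197) - (-7.2169)(7.7742)] / 56.48650248 = -19.09230895 / 56.48650248 = -0.338
  phi_hat_2 = [gamma(0) gamma(2) - gamma(1)^2] / det = [(10.4197)(7.7742) - (-7.2169)^2] / 56.48650248 = 28.92118613 / 56.48650248 = 0.512
So phi_hat = [-0.3380, 0.5120].
Therefore phi_hat_1 = -0.3380.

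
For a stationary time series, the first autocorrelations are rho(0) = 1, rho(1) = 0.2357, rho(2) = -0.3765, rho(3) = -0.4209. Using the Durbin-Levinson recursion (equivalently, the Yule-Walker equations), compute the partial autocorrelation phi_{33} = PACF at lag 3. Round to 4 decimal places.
\phi_{33} = -0.2460

The PACF at lag k is phi_{kk}, the last component of the solution
to the Yule-Walker system G_k phi = r_k where
  (G_k)_{ij} = rho(|i - j|), (r_k)_i = rho(i), i,j = 1..k.
Equivalently, Durbin-Levinson gives phi_{kk} iteratively:
  phi_{11} = rho(1)
  phi_{kk} = [rho(k) - sum_{j=1..k-1} phi_{k-1,j} rho(k-j)]
            / [1 - sum_{j=1..k-1} phi_{k-1,j} rho(j)],
  phi_{k,j} = phi_{k-1,j} - phi_{kk} phi_{k-1,k-j},  j = 1..k-1.
Step k = 1:
  phi_11 = rho(1) = 0.2357.
Step k = 2:
  phi_22 = [rho(2) - phi_11 rho(1)] / [1 - phi_11 rho(1)] = [-0.3765 - (0.2357)(0.2357)] / [1 - (0.2357)(0.2357)]
         = -0.43205449 / 0.94444551 = -0.457469.
  Update: phi_21 = phi_11 - phi_22 phi_11 = 0.2357 - (-0.457469)(0.2357) = 0.343525.
Step k = 3:
  phi_33 = [rho(3) - phi_21 rho(2) - phi_22 rho(1)] / [1 - phi_21 rho(1) - phi_22 rho(2)]
    numerator   = -0.4209 - (0.343525)(-0.3765) - (-0.457469)(0.2357) = -0.18373725
    denominator = 1 - (0.343525)(0.2357) - (-0.457469)(-0.3765) = 0.746794
  phi_33 = -0.18373725 / 0.746794 = -0.246.
Therefore phi_{33} = -0.2460.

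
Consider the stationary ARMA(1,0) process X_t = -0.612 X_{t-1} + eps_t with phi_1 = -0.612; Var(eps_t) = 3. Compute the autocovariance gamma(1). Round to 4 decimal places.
\gamma(1) = -2.9355

Multiply the model equation by X_{t-k} and take expectations. With theta_0 = psi_0 = 1 and psi_j the MA(infinity) weights, this gives
  gamma(k) - sum_i phi_i gamma(k-i) = c_k,
  c_k = sigma^2 * sum_{j=k..q} theta_j psi_{j-k}   (c_k = 0 for k > q),
using gamma(-m) = gamma(m).
Pure AR (q = 0): c_0 = sigma^2 = 3, c_k = 0 for k >= 1.
Equations for k = 0 and k = 1 (AR order 1):
  gamma(0) = phi_1 gamma(1) + c_0
  gamma(1) = phi_1 gamma(0) + c_1
Substituting the second into the first: gamma(0) (1 - phi_1^2) = c_0 + phi_1 c_1, so
  gamma(0) = c_0 / (1 - phi_1^2) = 3 / (1 - (-0.612)^2) = 3 / 0.625456 = 4.7965.
  gamma(1) = phi_1 gamma(0) = (-0.612)(4.7965) = -2.935458.
Therefore gamma(1) = -2.9355 (to 4 decimal places).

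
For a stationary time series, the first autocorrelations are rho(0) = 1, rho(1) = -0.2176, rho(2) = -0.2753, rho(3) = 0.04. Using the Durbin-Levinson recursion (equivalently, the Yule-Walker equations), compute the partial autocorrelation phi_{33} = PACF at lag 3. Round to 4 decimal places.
\phi_{33} = -0.1350

The PACF at lag k is phi_{kk}, the last component of the solution
to the Yule-Walker system G_k phi = r_k where
  (G_k)_{ij} = rho(|i - j|), (r_k)_i = rho(i), i,j = 1..k.
Equivalently, Durbin-Levinson gives phi_{kk} iteratively:
  phi_{11} = rho(1)
  phi_{kk} = [rho(k) - sum_{j=1..k-1} phi_{k-1,j} rho(k-j)]
            / [1 - sum_{j=1..k-1} phi_{k-1,j} rho(j)],
  phi_{k,j} = phi_{k-1,j} - phi_{kk} phi_{k-1,k-j},  j = 1..k-1.
Step k = 1:
  phi_11 = rho(1) = -0.2176.
Step k = 2:
  phi_22 = [rho(2) - phi_11 rho(1)] / [1 - phi_11 rho(1)] = [-0.2753 - (-0.2176)(-0.2176)] / [1 - (-0.2176)(-0.2176)]
         = -0.32264976 / 0.95265024 = -0.338686.
  Update: phi_21 = phi_11 - phi_22 phi_11 = -0.2176 - (-0.338686)(-0.2176) = -0.291298.
Step k = 3:
  phi_33 = [rho(3) - phi_21 rho(2) - phi_22 rho(1)] / [1 - phi_21 rho(1) - phi_22 rho(2)]
    numerator   = 0.04 - (-0.291298)(-0.2753) - (-0.338686)(-0.2176) = -0.11389257
    denominator = 1 - (-0.291298)(-0.2176) - (-0.338686)(-0.2753) = 0.84337313
  phi_33 = -0.11389257 / 0.84337313 = -0.135.
Therefore phi_{33} = -0.1350.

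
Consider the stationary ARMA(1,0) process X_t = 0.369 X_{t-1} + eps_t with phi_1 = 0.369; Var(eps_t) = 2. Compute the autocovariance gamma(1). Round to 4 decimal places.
\gamma(1) = 0.8543

Multiply the model equation by X_{t-k} and take expectations. With theta_0 = psi_0 = 1 and psi_j the MA(infinity) weights, this gives
  gamma(k) - sum_i phi_i gamma(k-i) = c_k,
  c_k = sigma^2 * sum_{j=k..q} theta_j psi_{j-k}   (c_k = 0 for k > q),
using gamma(-m) = gamma(m).
Pure AR (q = 0): c_0 = sigma^2 = 2, c_k = 0 for k >= 1.
Equations for k = 0 and k = 1 (AR order 1):
  gamma(0) = phi_1 gamma(1) + c_0
  gamma(1) = phi_1 gamma(0) + c_1
Substituting the second into the first: gamma(0) (1 - phi_1^2) = c_0 + phi_1 c_1, so
  gamma(0) = c_0 / (1 - phi_1^2) = 2 / (1 - (0.369)^2) = 2 / 0.863839 = 2.315246.
  gamma(1) = phi_1 gamma(0) = (0.369)(2.315246) = 0.854326.
Therefore gamma(1) = 0.8543 (to 4 decimal places).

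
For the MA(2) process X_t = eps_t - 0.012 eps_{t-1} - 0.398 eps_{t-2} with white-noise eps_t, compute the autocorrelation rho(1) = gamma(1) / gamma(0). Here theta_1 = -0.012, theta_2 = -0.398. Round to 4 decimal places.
\rho(1) = -0.0062

For an MA(q) process with theta_0 = 1, the autocovariance is
  gamma(k) = sigma^2 * sum_{i=0..q-k} theta_i * theta_{i+k},
and rho(k) = gamma(k) / gamma(0). Sigma^2 cancels.
  numerator   = (1)*(-0.012) + (-0.012)*(-0.398) = -0.007224.
  denominator = (1)^2 + (-0.012)^2 + (-0.398)^2 = 1.158548.
  rho(1) = -0.007224 / 1.158548 = -0.0062.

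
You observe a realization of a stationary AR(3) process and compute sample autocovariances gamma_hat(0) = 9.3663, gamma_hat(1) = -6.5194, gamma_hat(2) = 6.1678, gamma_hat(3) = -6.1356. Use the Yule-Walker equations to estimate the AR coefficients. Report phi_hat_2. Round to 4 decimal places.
\hat\phi_{2} = 0.2200

The Yule-Walker equations for an AR(p) process read, in matrix form,
  Gamma_p phi = r_p,   with   (Gamma_p)_{ij} = gamma(|i - j|),
                       (r_p)_i = gamma(i),   i,j = 1..p.
Substitute the sample gammas (Toeplitz matrix and right-hand side of size 3):
  Gamma_p = [[9.3663, -6.5194, 6.1678], [-6.5194, 9.3663, -6.5194], [6.1678, -6.5194, 9.3663]]
  r_p     = [-6.5194, 6.1678, -6.1356]
Written out (R1..R3):
  (R1) 9.3663 phi_1 - 6.5194 phi_2 + 6.1678 phi_3 = -6.5194
  (R2) -6.5194 phi_1 + 9.3663 phi_2 - 6.5194 phi_3 = 6.1678
  (R3) 6.1678 phi_1 - 6.5194 phi_2 + 9.3663 phi_3 = -6.1356
Gaussian elimination:
  R2 <- R2 - (-6.5194/9.3663) R1 = R2 - (-0.696049) R1:  4.828481 phi_2 - 2.226311 phi_3 = 1.629981
  R3 <- R3 - (6.1678/9.3663) R1 = R3 - (0.65851) R1:  -2.226311 phi_2 + 5.304743 phi_3 = -1.842511
  R3 <- R3 - (-2.226311/4.828481) R2 = R3 - (-0.461079) R2:  4.278238 phi_3 = -1.090961
Back-substitution:
  phi_hat_3 = -1.090961 / 4.278238 = -0.255003
  phi_hat_2 = (1.629981 - (-2.226311)(-0.255003)) / 4.828481 = 0.22
  phi_hat_1 = (-6.5194 - (-6.5194)(0.22) - (6.1678)(-0.255003)) / 9.3663 = -0.374996
So phi_hat = [-0.3750, 0.2200, -0.2550].
Therefore phi_hat_2 = 0.2200.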